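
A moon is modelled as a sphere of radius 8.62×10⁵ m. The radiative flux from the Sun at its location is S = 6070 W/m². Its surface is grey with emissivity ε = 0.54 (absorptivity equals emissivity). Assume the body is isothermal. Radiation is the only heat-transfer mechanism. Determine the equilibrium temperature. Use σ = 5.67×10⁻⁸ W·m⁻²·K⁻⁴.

At equilibrium, absorbed power = emitted power.
Absorbing cross-section = πr² = 2.334×10¹² m²; emitting surface = 4πr² = 9.337×10¹² m² (ratio 4).
εS·A_cross = εσ·A_surf·T⁴  ⇒  T⁴ = S/(4σ)   (ε cancels).
T⁴ = 6070/(4·5.67×10⁻⁸) = 2.676×10¹⁰ K⁴.
T = (2.676×10¹⁰)^(1/4).

T ≈ 404 K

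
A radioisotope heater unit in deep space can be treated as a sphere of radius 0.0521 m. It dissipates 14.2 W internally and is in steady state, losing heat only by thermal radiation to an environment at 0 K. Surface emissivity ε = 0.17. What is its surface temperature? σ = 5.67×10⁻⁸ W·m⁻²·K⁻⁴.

Steady state: internal power = radiated power, P = εσA T⁴.
Radiating area A = 4πr² = 0.03411 m².
T⁴ = P/(εσA) = 14.2/(0.17·5.67×10⁻⁸·0.03411) = 4.319×10¹⁰ K⁴.
T = (4.319×10¹⁰)^(1/4).

T ≈ 456 K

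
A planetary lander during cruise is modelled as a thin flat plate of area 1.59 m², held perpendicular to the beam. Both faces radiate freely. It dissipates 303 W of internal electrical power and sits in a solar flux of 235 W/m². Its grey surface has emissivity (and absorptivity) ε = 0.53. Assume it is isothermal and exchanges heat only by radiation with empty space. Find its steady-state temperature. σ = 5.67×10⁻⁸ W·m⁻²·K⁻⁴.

At steady state, absorbed solar power + internal power = radiated power.
Absorbed: α·S·A_cross = 0.53·235·1.590 = 198.0 W (cross-section A).
Total input = 198.0 + 303 = 501.0 W.
Radiated: εσ·A_surf·T⁴ with A_surf = 2A = 3.180 m².
T⁴ = 501.0/(0.53·5.67×10⁻⁸·3.180) = 5.243×10⁹ K⁴.

T ≈ 269 K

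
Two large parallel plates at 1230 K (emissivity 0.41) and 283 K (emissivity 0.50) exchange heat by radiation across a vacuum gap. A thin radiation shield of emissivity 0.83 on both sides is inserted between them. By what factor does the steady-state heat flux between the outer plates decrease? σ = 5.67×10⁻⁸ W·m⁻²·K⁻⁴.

factor ≈ 1.41

Without shield: q₀ = σΔ(T⁴)/(1/ε₁+1/ε₂−1) with denominator 3.439.
With shield the two gaps are in series; the resistances add: (1/ε₁+1/ε_s−1)+(1/ε_s+1/ε₂−1) = 2.644+2.205 = 4.849.
Heat-flux ratio q₀/q = 4.849/3.439.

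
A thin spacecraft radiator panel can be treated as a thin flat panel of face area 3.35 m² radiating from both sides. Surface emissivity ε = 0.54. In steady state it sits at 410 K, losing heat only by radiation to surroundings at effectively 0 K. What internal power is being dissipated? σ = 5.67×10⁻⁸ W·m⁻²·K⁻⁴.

Steady state: P = εσA T⁴.
A = 2·3.35 = 6.700 m²; T⁴ = (410)⁴ = 2.826×10¹⁰ K⁴.
P = 0.54 × 5.67×10⁻⁸ × 6.700 × 2.826×10¹⁰.

P ≈ 5800 W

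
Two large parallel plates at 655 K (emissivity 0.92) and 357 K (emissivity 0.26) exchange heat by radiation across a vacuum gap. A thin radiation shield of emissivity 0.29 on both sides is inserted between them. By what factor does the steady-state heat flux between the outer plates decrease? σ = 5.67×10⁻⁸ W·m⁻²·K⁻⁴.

Without shield: q₀ = σΔ(T⁴)/(1/ε₁+1/ε₂−1) with denominator 3.933.
With shield the two gaps are in series; the resistances add: (1/ε₁+1/ε_s−1)+(1/ε_s+1/ε₂−1) = 3.535+6.294 = 9.830.
Heat-flux ratio q₀/q = 9.830/3.933.

factor ≈ 2.50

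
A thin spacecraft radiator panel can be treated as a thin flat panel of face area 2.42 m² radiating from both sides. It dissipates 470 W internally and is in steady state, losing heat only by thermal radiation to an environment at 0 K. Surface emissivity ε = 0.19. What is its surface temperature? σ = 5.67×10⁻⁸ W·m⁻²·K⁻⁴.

Steady state: internal power = radiated power, P = εσA T⁴.
Radiating area A = 2·2.42 = 4.840 m².
T⁴ = P/(εσA) = 470/(0.19·5.67×10⁻⁸·4.840) = 9.014×10⁹ K⁴.
T = (9.014×10⁹)^(1/4).

T ≈ 308 K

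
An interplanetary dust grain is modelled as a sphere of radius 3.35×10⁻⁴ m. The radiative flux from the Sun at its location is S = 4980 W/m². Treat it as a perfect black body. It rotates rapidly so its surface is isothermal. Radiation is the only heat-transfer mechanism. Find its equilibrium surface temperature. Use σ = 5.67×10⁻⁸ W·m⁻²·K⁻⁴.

At equilibrium, absorbed power = emitted power.
Absorbing cross-section = πr² = 3.526×10⁻⁷ m²; emitting surface = 4πr² = 1.410×10⁻⁶ m² (ratio 4).
S·A_cross = εσ·A_surf·T⁴  ⇒  T⁴ = S/(4σ).
T⁴ = 1.00·4980/(4·5.67×10⁻⁸) = 2.196×10¹⁰ K⁴.
T = (2.196×10¹⁰)^(1/4).

T ≈ 385 K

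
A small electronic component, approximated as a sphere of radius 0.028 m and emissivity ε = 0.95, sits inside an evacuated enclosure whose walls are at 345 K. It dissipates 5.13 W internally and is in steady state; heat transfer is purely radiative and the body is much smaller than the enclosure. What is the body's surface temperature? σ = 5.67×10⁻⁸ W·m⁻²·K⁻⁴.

For a small grey body in a large enclosure, net radiated power = εσA(T⁴ − T_w⁴).
Steady state: P = εσA(T⁴ − T_w⁴) with A = 4πr² = 0.009852 m².
T⁴ = P/(εσA) + T_w⁴ = 5.13/(0.95·5.67×10⁻⁸·0.009852) + (345)⁴
    = 9.667×10⁹ + 1.417×10¹⁰ = 2.383×10¹⁰ K⁴.

T ≈ 393 K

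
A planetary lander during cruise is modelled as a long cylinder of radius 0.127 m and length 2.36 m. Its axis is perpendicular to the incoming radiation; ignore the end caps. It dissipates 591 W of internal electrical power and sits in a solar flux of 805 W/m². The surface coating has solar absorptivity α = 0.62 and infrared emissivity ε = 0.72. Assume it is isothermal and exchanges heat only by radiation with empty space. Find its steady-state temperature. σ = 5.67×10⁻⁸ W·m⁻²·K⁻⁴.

At steady state, absorbed solar power + internal power = radiated power.
Absorbed: α·S·A_cross = 0.62·805·0.5994 = 299.2 W (cross-section 2rL).
Total input = 299.2 + 591 = 890.2 W.
Radiated: εσ·A_surf·T⁴ with A_surf = 2πrL = 1.883 m².
T⁴ = 890.2/(0.72·5.67×10⁻⁸·1.883) = 1.158×10¹⁰ K⁴.

T ≈ 328 K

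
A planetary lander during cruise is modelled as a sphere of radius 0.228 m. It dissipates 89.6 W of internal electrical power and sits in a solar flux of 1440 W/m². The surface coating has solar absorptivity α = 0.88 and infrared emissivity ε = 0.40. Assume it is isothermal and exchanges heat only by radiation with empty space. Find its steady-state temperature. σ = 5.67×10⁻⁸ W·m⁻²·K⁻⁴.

T ≈ 376 K

At steady state, absorbed solar power + internal power = radiated power.
Absorbed: α·S·A_cross = 0.88·1440·0.1633 = 206.9 W (cross-section πr²).
Total input = 206.9 + 89.6 = 296.5 W.
Radiated: εσ·A_surf·T⁴ with A_surf = 4πr² = 0.6533 m².
T⁴ = 296.5/(0.40·5.67×10⁻⁸·0.6533) = 2.002×10¹⁰ K⁴.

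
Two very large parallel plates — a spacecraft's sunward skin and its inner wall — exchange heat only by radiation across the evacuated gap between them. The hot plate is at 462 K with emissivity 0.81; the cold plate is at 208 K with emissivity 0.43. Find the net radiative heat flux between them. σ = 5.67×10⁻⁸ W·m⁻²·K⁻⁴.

q ≈ 968 W/m²

For two infinite grey parallel plates, q = σ(T₁⁴ − T₂⁴)/(1/ε₁ + 1/ε₂ − 1).
T₁⁴ − T₂⁴ = 4.556×10¹⁰ − 1.872×10⁹ = 4.369×10¹⁰ K⁴.
1/ε₁ + 1/ε₂ − 1 = 1.235 + 2.326 − 1 = 2.560.
q = 5.67×10⁻⁸ × 4.369×10¹⁰ / 2.560.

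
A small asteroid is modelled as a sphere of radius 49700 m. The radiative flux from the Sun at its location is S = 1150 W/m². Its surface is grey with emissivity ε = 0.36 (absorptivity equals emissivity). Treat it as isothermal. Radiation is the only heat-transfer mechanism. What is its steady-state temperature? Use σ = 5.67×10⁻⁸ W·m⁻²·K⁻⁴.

T ≈ 267 K

At equilibrium, absorbed power = emitted power.
Absorbing cross-section = πr² = 7.760×10⁹ m²; emitting surface = 4πr² = 3.104×10¹⁰ m² (ratio 4).
εS·A_cross = εσ·A_surf·T⁴  ⇒  T⁴ = S/(4σ)   (ε cancels).
T⁴ = 1150/(4·5.67×10⁻⁸) = 5.071×10⁹ K⁴.
T = (5.071×10⁹)^(1/4).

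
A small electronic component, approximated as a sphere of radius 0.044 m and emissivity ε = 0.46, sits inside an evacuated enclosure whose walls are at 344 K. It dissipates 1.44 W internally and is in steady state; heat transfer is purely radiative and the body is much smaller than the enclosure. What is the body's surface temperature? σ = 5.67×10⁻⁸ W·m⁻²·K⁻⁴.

T ≈ 357 K

For a small grey body in a large enclosure, net radiated power = εσA(T⁴ − T_w⁴).
Steady state: P = εσA(T⁴ − T_w⁴) with A = 4πr² = 0.02433 m².
T⁴ = P/(εσA) + T_w⁴ = 1.44/(0.46·5.67×10⁻⁸·0.02433) + (344)⁴
    = 2.269×10⁹ + 1.400×10¹⁰ = 1.627×10¹⁰ K⁴.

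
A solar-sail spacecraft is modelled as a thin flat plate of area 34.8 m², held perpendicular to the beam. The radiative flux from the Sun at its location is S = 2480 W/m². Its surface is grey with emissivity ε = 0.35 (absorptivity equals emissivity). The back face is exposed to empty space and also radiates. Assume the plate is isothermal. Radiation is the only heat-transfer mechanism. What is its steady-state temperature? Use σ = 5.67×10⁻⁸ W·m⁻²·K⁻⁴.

At equilibrium, absorbed power = emitted power.
Absorbing cross-section = A = 34.80 m²; emitting surface = 2A = 69.60 m² (ratio 2).
εS·A_cross = εσ·A_surf·T⁴  ⇒  T⁴ = S/(2σ)   (ε cancels).
T⁴ = 2480/(2·5.67×10⁻⁸) = 2.187×10¹⁰ K⁴.
T = (2.187×10¹⁰)^(1/4).

T ≈ 385 K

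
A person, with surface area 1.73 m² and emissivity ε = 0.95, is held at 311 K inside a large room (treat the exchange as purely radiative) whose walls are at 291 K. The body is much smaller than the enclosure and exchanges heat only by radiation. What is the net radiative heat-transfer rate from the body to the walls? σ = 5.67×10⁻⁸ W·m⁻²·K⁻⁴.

For a small grey body in a large enclosure: P_net = εσA(T_body⁴ − T_wall⁴).
A = 1.73 m²; T_body⁴ − T_wall⁴ = 9.355×10⁹ − 7.171×10⁹ = 2.184×10⁹ K⁴.
|P_net| = 0.95·5.67×10⁻⁸·1.730·2.184×10⁹.

P_net ≈ 204 W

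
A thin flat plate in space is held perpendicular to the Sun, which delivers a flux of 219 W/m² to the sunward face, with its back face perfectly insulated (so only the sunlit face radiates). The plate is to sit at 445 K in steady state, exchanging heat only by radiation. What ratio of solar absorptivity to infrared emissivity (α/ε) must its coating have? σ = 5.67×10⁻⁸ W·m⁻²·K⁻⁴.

Balance: αS·A = εσ·1A·T⁴ ⇒ α/ε = σT⁴/S.
α/ε = 5.67×10⁻⁸·(445)⁴/219 = 5.67×10⁻⁸·3.921×10¹⁰/219.

α/ε ≈ 10.2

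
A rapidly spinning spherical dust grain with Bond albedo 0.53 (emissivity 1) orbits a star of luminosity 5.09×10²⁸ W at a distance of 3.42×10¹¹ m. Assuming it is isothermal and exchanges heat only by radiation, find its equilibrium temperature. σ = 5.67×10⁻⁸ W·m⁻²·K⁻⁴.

T ≈ 518 K

First find the stellar flux at distance d: S = L/(4πd²) = 5.09×10²⁸/(4π·(3.42×10¹¹)²) = 34630 W/m².
For an isothermal sphere, absorbed (1−a)S·πr² = emitted σ·4πr²·T⁴, so T⁴ = (1−a)S/(4σ).
T⁴ = 0.470·34630/(4·5.67×10⁻⁸) = 7.176×10¹⁰ K⁴.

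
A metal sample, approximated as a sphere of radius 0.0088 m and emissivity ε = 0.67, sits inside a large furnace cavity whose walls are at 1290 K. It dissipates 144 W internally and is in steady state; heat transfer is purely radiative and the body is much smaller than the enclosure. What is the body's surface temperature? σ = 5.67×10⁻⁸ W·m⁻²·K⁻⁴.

T ≈ 1610 K

For a small grey body in a large enclosure, net radiated power = εσA(T⁴ − T_w⁴).
Steady state: P = εσA(T⁴ − T_w⁴) with A = 4πr² = 9.731×10⁻⁴ m².
T⁴ = P/(εσA) + T_w⁴ = 144/(0.67·5.67×10⁻⁸·9.731×10⁻⁴) + (1290)⁴
    = 3.895×10¹² + 2.769×10¹² = 6.664×10¹² K⁴.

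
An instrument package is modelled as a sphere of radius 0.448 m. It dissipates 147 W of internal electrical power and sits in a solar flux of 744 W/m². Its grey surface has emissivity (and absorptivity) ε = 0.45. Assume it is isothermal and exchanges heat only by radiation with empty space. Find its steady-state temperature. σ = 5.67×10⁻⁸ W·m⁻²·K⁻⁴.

At steady state, absorbed solar power + internal power = radiated power.
Absorbed: α·S·A_cross = 0.45·744·0.6305 = 211.1 W (cross-section πr²).
Total input = 211.1 + 147 = 358.1 W.
Radiated: εσ·A_surf·T⁴ with A_surf = 4πr² = 2.522 m².
T⁴ = 358.1/(0.45·5.67×10⁻⁸·2.522) = 5.565×10⁹ K⁴.

T ≈ 273 K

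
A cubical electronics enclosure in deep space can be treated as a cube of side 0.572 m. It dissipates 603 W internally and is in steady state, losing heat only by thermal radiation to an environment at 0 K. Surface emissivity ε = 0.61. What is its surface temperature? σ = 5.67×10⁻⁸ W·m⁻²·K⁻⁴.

Steady state: internal power = radiated power, P = εσA T⁴.
Radiating area A = 6L² = 1.963 m².
T⁴ = P/(εσA) = 603/(0.61·5.67×10⁻⁸·1.963) = 8.881×10⁹ K⁴.
T = (8.881×10⁹)^(1/4).

T ≈ 307 K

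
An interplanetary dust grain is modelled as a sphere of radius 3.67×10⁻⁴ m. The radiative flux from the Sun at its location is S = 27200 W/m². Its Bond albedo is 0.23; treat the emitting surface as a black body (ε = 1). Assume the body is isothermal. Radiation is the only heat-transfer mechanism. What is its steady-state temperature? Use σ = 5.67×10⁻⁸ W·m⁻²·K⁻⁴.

At equilibrium, absorbed power = emitted power.
Absorbing cross-section = πr² = 4.231×10⁻⁷ m²; emitting surface = 4πr² = 1.693×10⁻⁶ m² (ratio 4).
(1−a)S·A_cross = εσ·A_surf·T⁴  ⇒  T⁴ = (1−a)S/(4σ).
T⁴ = 0.770·27200/(4·5.67×10⁻⁸) = 9.235×10¹⁰ K⁴.
T = (9.235×10¹⁰)^(1/4).

T ≈ 551 K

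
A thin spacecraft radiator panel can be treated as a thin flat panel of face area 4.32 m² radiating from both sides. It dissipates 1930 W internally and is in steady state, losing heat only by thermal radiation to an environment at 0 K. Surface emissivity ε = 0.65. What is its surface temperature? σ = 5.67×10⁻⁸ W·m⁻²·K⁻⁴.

T ≈ 279 K

Steady state: internal power = radiated power, P = εσA T⁴.
Radiating area A = 2·4.32 = 8.640 m².
T⁴ = P/(εσA) = 1930/(0.65·5.67×10⁻⁸·8.640) = 6.061×10⁹ K⁴.
T = (6.061×10⁹)^(1/4).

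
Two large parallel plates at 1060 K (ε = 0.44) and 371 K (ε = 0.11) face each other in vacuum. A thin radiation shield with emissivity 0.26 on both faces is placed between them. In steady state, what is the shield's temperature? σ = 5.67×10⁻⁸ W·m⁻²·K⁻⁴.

In steady state the net flux on the hot side equals that on the cold side.
σ(T₁⁴−T_s⁴)/D₁ = σ(T_s⁴−T₂⁴)/D₂, with D₁ = 1/ε₁+1/ε_s−1 = 5.119, D₂ = 1/ε_s+1/ε₂−1 = 11.94.
Solve for T_s⁴: T_s⁴ = (D₂·T₁⁴ + D₁·T₂⁴)/(D₁+D₂) = 8.893×10¹¹ K⁴.

T_s ≈ 971 K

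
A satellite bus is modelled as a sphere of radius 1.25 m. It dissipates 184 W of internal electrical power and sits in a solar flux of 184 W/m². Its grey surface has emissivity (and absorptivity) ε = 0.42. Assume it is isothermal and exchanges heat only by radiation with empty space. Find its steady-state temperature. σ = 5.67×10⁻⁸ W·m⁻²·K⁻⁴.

At steady state, absorbed solar power + internal power = radiated power.
Absorbed: α·S·A_cross = 0.42·184·4.909 = 379.3 W (cross-section πr²).
Total input = 379.3 + 184 = 563.3 W.
Radiated: εσ·A_surf·T⁴ with A_surf = 4πr² = 19.63 m².
T⁴ = 563.3/(0.42·5.67×10⁻⁸·19.63) = 1.205×10⁹ K⁴.

T ≈ 186 K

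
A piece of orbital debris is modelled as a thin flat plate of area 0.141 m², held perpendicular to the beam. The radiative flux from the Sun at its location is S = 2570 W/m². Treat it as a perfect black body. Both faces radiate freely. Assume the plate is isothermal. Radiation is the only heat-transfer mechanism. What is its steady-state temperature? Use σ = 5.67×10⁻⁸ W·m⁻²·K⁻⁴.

T ≈ 388 K

At equilibrium, absorbed power = emitted power.
Absorbing cross-section = A = 0.1410 m²; emitting surface = 2A = 0.2820 m² (ratio 2).
S·A_cross = εσ·A_surf·T⁴  ⇒  T⁴ = S/(2σ).
T⁴ = 1.00·2570/(2·5.67×10⁻⁸) = 2.266×10¹⁰ K⁴.
T = (2.266×10¹⁰)^(1/4).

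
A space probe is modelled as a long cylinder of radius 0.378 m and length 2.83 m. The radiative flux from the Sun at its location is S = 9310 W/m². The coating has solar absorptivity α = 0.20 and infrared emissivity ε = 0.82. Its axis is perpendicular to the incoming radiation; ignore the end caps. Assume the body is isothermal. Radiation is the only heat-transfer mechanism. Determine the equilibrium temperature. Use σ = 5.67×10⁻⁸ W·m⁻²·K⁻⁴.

At equilibrium, absorbed power = emitted power.
Absorbing cross-section = 2rL = 2.139 m²; emitting surface = 2πrL = 6.721 m² (ratio π).
αS·A_cross = εσ·A_surf·T⁴  ⇒  T⁴ = αS/(ε·πσ).
T⁴ = 0.200·9310/(0.82·π·5.67×10⁻⁸) = 1.275×10¹⁰ K⁴.
T = (1.275×10¹⁰)^(1/4).

T ≈ 336 K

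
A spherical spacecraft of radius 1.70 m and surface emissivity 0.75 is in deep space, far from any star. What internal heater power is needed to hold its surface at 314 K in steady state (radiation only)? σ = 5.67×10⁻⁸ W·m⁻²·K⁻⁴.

P ≈ 15000 W

P = εσ·4πr²·T⁴.
4πr² = 36.32 m²; T⁴ = 9.721×10⁹ K⁴.
P = 0.75·5.67×10⁻⁸·36.32·9.721×10⁹.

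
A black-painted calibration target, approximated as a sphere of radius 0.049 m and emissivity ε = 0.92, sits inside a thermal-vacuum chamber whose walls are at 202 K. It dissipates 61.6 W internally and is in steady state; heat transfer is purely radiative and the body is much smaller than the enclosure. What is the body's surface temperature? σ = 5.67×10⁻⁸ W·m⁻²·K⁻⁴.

T ≈ 449 K

For a small grey body in a large enclosure, net radiated power = εσA(T⁴ − T_w⁴).
Steady state: P = εσA(T⁴ − T_w⁴) with A = 4πr² = 0.03017 m².
T⁴ = P/(εσA) + T_w⁴ = 61.6/(0.92·5.67×10⁻⁸·0.03017) + (202)⁴
    = 3.914×10¹⁰ + 1.665×10⁹ = 4.080×10¹⁰ K⁴.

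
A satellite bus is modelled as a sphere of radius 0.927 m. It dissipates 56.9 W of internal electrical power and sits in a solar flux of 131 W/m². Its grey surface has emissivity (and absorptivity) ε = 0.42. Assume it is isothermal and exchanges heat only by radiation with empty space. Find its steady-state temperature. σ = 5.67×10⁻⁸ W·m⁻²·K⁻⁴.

T ≈ 168 K

At steady state, absorbed solar power + internal power = radiated power.
Absorbed: α·S·A_cross = 0.42·131·2.700 = 148.5 W (cross-section πr²).
Total input = 148.5 + 56.9 = 205.4 W.
Radiated: εσ·A_surf·T⁴ with A_surf = 4πr² = 10.80 m².
T⁴ = 205.4/(0.42·5.67×10⁻⁸·10.80) = 7.989×10⁸ K⁴.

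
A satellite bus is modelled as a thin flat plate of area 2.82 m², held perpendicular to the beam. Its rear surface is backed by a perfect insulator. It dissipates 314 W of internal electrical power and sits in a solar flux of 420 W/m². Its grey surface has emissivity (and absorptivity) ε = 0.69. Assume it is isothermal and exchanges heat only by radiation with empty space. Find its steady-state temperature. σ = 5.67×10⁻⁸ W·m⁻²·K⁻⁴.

T ≈ 318 K

At steady state, absorbed solar power + internal power = radiated power.
Absorbed: α·S·A_cross = 0.69·420·2.820 = 817.2 W (cross-section A).
Total input = 817.2 + 314 = 1131 W.
Radiated: εσ·A_surf·T⁴ with A_surf = A = 2.820 m².
T⁴ = 1131/(0.69·5.67×10⁻⁸·2.820) = 1.025×10¹⁰ K⁴.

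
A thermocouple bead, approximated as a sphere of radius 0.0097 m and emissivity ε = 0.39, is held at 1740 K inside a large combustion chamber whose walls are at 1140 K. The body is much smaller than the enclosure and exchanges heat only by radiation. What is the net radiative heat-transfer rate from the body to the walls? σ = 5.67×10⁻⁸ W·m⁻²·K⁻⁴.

For a small grey body in a large enclosure: P_net = εσA(T_body⁴ − T_wall⁴).
A = 4πr² = 0.001182 m²; T_body⁴ − T_wall⁴ = 9.166×10¹² − 1.689×10¹² = 7.477×10¹² K⁴.
|P_net| = 0.39·5.67×10⁻⁸·0.001182·7.477×10¹².

P_net ≈ 196 W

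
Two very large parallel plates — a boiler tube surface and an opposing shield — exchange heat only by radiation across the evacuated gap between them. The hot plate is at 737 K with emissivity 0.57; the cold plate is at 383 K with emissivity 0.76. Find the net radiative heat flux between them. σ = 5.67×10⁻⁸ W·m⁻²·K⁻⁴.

For two infinite grey parallel plates, q = σ(T₁⁴ − T₂⁴)/(1/ε₁ + 1/ε₂ − 1).
T₁⁴ − T₂⁴ = 2.950×10¹¹ − 2.152×10¹⁰ = 2.735×10¹¹ K⁴.
1/ε₁ + 1/ε₂ − 1 = 1.754 + 1.316 − 1 = 2.070.
q = 5.67×10⁻⁸ × 2.735×10¹¹ / 2.070.

q ≈ 7490 W/m²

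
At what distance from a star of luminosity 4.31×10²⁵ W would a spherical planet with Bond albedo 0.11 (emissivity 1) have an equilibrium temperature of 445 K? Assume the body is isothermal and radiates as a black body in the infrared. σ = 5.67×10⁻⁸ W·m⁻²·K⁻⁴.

For an isothermal black-emitting sphere, (1−a)S·πr² = σ·4πr²·T⁴ ⇒ S = 4σT⁴/(1−a).
S = 4·5.67×10⁻⁸·(445)⁴/0.890 = 9993 W/m².
Flux falls as S = L/(4πd²), so d = √(L/(4πS)) = √(4.31×10²⁵/(4π·9993)).

d ≈ 1.85×10¹⁰ m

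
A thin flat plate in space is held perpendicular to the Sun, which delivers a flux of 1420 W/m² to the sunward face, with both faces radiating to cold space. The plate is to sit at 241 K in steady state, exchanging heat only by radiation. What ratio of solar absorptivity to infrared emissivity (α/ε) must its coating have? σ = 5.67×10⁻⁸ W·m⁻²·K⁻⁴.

α/ε ≈ 0.269

Balance: αS·A = εσ·2A·T⁴ ⇒ α/ε = 2σT⁴/S.
α/ε = 2·5.67×10⁻⁸·(241)⁴/1420 = 2·5.67×10⁻⁸·3.373×10⁹/1420.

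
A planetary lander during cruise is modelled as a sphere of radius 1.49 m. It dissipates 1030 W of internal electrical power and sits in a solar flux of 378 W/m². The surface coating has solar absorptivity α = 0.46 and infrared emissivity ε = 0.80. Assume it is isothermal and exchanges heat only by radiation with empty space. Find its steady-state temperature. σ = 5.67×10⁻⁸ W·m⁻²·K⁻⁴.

At steady state, absorbed solar power + internal power = radiated power.
Absorbed: α·S·A_cross = 0.46·378·6.975 = 1213 W (cross-section πr²).
Total input = 1213 + 1030 = 2243 W.
Radiated: εσ·A_surf·T⁴ with A_surf = 4πr² = 27.90 m².
T⁴ = 2243/(0.80·5.67×10⁻⁸·27.90) = 1.772×10⁹ K⁴.

T ≈ 205 K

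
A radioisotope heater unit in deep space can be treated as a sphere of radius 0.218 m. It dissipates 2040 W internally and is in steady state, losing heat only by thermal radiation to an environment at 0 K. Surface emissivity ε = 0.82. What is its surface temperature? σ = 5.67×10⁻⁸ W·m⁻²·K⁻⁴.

Steady state: internal power = radiated power, P = εσA T⁴.
Radiating area A = 4πr² = 0.5972 m².
T⁴ = P/(εσA) = 2040/(0.82·5.67×10⁻⁸·0.5972) = 7.347×10¹⁰ K⁴.
T = (7.347×10¹⁰)^(1/4).

T ≈ 521 K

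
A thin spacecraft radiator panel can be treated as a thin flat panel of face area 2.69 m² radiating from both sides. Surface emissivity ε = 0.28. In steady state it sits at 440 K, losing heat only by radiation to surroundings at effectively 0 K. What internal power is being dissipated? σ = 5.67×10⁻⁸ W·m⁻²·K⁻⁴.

P ≈ 3200 W

Steady state: P = εσA T⁴.
A = 2·2.69 = 5.380 m²; T⁴ = (440)⁴ = 3.748×10¹⁰ K⁴.
P = 0.28 × 5.67×10⁻⁸ × 5.380 × 3.748×10¹⁰.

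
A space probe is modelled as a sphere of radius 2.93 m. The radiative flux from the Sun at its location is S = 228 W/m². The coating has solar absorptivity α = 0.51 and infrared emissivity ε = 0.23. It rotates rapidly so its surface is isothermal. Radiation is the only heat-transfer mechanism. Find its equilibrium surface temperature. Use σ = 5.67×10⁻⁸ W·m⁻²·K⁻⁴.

T ≈ 217 K

At equilibrium, absorbed power = emitted power.
Absorbing cross-section = πr² = 26.97 m²; emitting surface = 4πr² = 107.9 m² (ratio 4).
αS·A_cross = εσ·A_surf·T⁴  ⇒  T⁴ = αS/(ε·4σ).
T⁴ = 0.510·228/(0.23·4·5.67×10⁻⁸) = 2.229×10⁹ K⁴.
T = (2.229×10⁹)^(1/4).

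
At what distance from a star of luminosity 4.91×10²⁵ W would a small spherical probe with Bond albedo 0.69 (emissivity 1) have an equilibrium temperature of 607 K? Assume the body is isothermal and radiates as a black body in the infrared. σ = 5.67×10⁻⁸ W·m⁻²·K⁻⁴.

d ≈ 6.27×10⁹ m

For an isothermal black-emitting sphere, (1−a)S·πr² = σ·4πr²·T⁴ ⇒ S = 4σT⁴/(1−a).
S = 4·5.67×10⁻⁸·(607)⁴/0.310 = 99320 W/m².
Flux falls as S = L/(4πd²), so d = √(L/(4πS)) = √(4.91×10²⁵/(4π·99320)).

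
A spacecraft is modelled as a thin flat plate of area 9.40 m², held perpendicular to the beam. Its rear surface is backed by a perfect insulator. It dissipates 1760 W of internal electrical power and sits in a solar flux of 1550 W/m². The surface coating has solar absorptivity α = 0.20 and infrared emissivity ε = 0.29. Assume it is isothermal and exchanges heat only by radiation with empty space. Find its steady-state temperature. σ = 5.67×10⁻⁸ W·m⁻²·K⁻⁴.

T ≈ 417 K

At steady state, absorbed solar power + internal power = radiated power.
Absorbed: α·S·A_cross = 0.20·1550·9.400 = 2914 W (cross-section A).
Total input = 2914 + 1760 = 4674 W.
Radiated: εσ·A_surf·T⁴ with A_surf = A = 9.400 m².
T⁴ = 4674/(0.29·5.67×10⁻⁸·9.400) = 3.024×10¹⁰ K⁴.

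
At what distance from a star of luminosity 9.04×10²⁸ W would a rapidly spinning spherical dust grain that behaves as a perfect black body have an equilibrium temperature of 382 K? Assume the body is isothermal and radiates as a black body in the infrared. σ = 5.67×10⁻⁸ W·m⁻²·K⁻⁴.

d ≈ 1.22×10¹² m

For an isothermal black-emitting sphere, (1−a)S·πr² = σ·4πr²·T⁴ ⇒ S = 4σT⁴/(1−a).
S = 4·5.67×10⁻⁸·(382)⁴/1.00 = 4829 W/m².
Flux falls as S = L/(4πd²), so d = √(L/(4πS)) = √(9.04×10²⁸/(4π·4829)).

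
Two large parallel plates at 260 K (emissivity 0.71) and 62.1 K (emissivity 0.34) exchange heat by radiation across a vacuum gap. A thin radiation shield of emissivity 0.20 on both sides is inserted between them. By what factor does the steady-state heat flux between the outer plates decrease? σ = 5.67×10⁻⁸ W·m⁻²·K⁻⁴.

factor ≈ 3.69

Without shield: q₀ = σΔ(T⁴)/(1/ε₁+1/ε₂−1) with denominator 3.350.
With shield the two gaps are in series; the resistances add: (1/ε₁+1/ε_s−1)+(1/ε_s+1/ε₂−1) = 5.408+6.941 = 12.35.
Heat-flux ratio q₀/q = 12.35/3.350.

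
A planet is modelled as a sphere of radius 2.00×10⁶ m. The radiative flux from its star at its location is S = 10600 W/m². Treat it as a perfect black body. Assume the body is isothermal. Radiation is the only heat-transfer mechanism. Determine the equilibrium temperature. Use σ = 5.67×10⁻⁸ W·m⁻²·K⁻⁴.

T ≈ 465 K

At equilibrium, absorbed power = emitted power.
Absorbing cross-section = πr² = 1.257×10¹³ m²; emitting surface = 4πr² = 5.027×10¹³ m² (ratio 4).
S·A_cross = εσ·A_surf·T⁴  ⇒  T⁴ = S/(4σ).
T⁴ = 1.00·10600/(4·5.67×10⁻⁸) = 4.674×10¹⁰ K⁴.
T = (4.674×10¹⁰)^(1/4).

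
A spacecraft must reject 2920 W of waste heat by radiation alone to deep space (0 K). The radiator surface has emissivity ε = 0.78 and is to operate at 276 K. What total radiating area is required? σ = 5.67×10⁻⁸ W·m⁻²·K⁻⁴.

P = εσA T⁴ ⇒ A = P/(εσT⁴).
T⁴ = 5.803×10⁹ K⁴.
A = 2920/(0.78 × 5.67×10⁻⁸ × 5.803×10⁹).

A ≈ 11.4 m²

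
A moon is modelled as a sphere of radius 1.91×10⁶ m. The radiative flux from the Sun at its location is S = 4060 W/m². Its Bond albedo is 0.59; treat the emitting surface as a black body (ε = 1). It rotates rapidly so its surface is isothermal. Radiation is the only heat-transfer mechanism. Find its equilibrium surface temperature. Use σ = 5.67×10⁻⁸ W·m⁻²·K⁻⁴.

At equilibrium, absorbed power = emitted power.
Absorbing cross-section = πr² = 1.146×10¹³ m²; emitting surface = 4πr² = 4.584×10¹³ m² (ratio 4).
(1−a)S·A_cross = εσ·A_surf·T⁴  ⇒  T⁴ = (1−a)S/(4σ).
T⁴ = 0.410·4060/(4·5.67×10⁻⁸) = 7.340×10⁹ K⁴.
T = (7.340×10⁹)^(1/4).

T ≈ 293 K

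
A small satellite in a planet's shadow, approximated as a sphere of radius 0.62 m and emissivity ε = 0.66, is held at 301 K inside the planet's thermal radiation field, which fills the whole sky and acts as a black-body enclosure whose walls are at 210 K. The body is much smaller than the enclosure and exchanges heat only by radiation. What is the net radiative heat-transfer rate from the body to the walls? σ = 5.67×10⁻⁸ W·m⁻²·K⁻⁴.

P_net ≈ 1130 W

For a small grey body in a large enclosure: P_net = εσA(T_body⁴ − T_wall⁴).
A = 4πr² = 4.831 m²; T_body⁴ − T_wall⁴ = 8.209×10⁹ − 1.945×10⁹ = 6.264×10⁹ K⁴.
|P_net| = 0.66·5.67×10⁻⁸·4.831·6.264×10⁹.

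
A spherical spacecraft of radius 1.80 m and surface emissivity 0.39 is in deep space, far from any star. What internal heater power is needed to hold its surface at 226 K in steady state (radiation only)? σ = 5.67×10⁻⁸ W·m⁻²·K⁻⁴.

P = εσ·4πr²·T⁴.
4πr² = 40.72 m²; T⁴ = 2.609×10⁹ K⁴.
P = 0.39·5.67×10⁻⁸·40.72·2.609×10⁹.

P ≈ 2350 W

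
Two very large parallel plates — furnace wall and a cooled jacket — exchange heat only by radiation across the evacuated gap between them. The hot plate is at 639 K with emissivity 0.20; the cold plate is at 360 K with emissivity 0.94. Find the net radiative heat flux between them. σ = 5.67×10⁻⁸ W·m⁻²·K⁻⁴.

For two infinite grey parallel plates, q = σ(T₁⁴ − T₂⁴)/(1/ε₁ + 1/ε₂ − 1).
T₁⁴ − T₂⁴ = 1.667×10¹¹ − 1.680×10¹⁰ = 1.499×10¹¹ K⁴.
1/ε₁ + 1/ε₂ − 1 = 5.000 + 1.064 − 1 = 5.064.
q = 5.67×10⁻⁸ × 1.499×10¹¹ / 5.064.

q ≈ 1680 W/m²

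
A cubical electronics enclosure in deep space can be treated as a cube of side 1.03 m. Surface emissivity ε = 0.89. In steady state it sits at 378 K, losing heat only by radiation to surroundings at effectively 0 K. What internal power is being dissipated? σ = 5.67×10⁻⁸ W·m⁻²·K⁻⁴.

P ≈ 6560 W

Steady state: P = εσA T⁴.
A = 6L² = 6.365 m²; T⁴ = (378)⁴ = 2.042×10¹⁰ K⁴.
P = 0.89 × 5.67×10⁻⁸ × 6.365 × 2.042×10¹⁰.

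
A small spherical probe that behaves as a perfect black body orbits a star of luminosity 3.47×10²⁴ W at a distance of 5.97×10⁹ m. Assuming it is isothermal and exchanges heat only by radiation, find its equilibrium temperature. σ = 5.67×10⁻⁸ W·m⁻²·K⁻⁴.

First find the stellar flux at distance d: S = L/(4πd²) = 3.47×10²⁴/(4π·(5.97×10⁹)²) = 7748 W/m².
For an isothermal sphere, absorbed (1−a)S·πr² = emitted σ·4πr²·T⁴, so T⁴ = (1−a)S/(4σ).
T⁴ = 1.00·7748/(4·5.67×10⁻⁸) = 3.416×10¹⁰ K⁴.

T ≈ 430 K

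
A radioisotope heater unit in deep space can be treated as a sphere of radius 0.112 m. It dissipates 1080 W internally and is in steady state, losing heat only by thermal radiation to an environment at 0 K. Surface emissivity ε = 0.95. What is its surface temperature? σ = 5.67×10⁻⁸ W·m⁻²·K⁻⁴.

Steady state: internal power = radiated power, P = εσA T⁴.
Radiating area A = 4πr² = 0.1576 m².
T⁴ = P/(εσA) = 1080/(0.95·5.67×10⁻⁸·0.1576) = 1.272×10¹¹ K⁴.
T = (1.272×10¹¹)^(1/4).

T ≈ 597 K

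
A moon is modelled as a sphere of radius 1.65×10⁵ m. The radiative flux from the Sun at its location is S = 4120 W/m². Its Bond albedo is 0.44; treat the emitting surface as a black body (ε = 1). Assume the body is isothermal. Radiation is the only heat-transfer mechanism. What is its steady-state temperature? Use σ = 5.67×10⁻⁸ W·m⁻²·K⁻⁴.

At equilibrium, absorbed power = emitted power.
Absorbing cross-section = πr² = 8.553×10¹⁰ m²; emitting surface = 4πr² = 3.421×10¹¹ m² (ratio 4).
(1−a)S·A_cross = εσ·A_surf·T⁴  ⇒  T⁴ = (1−a)S/(4σ).
T⁴ = 0.560·4120/(4·5.67×10⁻⁸) = 1.017×10¹⁰ K⁴.
T = (1.017×10¹⁰)^(1/4).

T ≈ 318 K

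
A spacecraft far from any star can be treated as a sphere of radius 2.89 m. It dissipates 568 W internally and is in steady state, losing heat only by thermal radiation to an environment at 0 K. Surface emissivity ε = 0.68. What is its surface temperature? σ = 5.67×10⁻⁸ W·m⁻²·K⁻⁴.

T ≈ 109 K

Steady state: internal power = radiated power, P = εσA T⁴.
Radiating area A = 4πr² = 105.0 m².
T⁴ = P/(εσA) = 568/(0.68·5.67×10⁻⁸·105.0) = 1.404×10⁸ K⁴.
T = (1.404×10⁸)^(1/4).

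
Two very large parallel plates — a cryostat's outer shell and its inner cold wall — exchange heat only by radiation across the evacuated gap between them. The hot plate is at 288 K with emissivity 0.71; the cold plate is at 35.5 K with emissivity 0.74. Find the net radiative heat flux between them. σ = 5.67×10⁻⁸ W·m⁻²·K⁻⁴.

q ≈ 222 W/m²

For two infinite grey parallel plates, q = σ(T₁⁴ − T₂⁴)/(1/ε₁ + 1/ε₂ − 1).
T₁⁴ − T₂⁴ = 6.880×10⁹ − 1.588×10⁶ = 6.878×10⁹ K⁴.
1/ε₁ + 1/ε₂ − 1 = 1.408 + 1.351 − 1 = 1.760.
q = 5.67×10⁻⁸ × 6.878×10⁹ / 1.760.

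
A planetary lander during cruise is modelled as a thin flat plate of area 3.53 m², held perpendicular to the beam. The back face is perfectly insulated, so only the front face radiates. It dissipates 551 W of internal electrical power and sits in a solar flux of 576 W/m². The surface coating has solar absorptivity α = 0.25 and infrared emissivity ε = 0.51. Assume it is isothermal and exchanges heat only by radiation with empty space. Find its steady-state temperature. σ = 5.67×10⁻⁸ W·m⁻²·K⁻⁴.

T ≈ 319 K

At steady state, absorbed solar power + internal power = radiated power.
Absorbed: α·S·A_cross = 0.25·576·3.530 = 508.3 W (cross-section A).
Total input = 508.3 + 551 = 1059 W.
Radiated: εσ·A_surf·T⁴ with A_surf = A = 3.530 m².
T⁴ = 1059/(0.51·5.67×10⁻⁸·3.530) = 1.038×10¹⁰ K⁴.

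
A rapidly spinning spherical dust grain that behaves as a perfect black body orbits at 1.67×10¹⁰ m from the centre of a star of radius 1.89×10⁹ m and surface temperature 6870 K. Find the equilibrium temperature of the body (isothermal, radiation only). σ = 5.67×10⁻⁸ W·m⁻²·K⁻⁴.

T ≈ 1630 K

The star's surface emits σT_*⁴; at distance d the flux is S = σT_*⁴(R_*/d)².
S = 5.67×10⁻⁸·(6870)⁴·(1.89×10⁹/1.67×10¹⁰)² = 1.618×10⁶ W/m².
For an isothermal sphere T⁴ = (1−a)S/(4σ) = 7.133×10¹² K⁴.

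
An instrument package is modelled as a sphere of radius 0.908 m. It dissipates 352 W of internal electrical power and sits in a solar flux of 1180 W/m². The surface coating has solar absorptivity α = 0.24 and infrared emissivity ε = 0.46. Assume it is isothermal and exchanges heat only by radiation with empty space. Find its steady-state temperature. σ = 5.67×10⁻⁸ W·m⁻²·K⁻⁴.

At steady state, absorbed solar power + internal power = radiated power.
Absorbed: α·S·A_cross = 0.24·1180·2.590 = 733.5 W (cross-section πr²).
Total input = 733.5 + 352 = 1086 W.
Radiated: εσ·A_surf·T⁴ with A_surf = 4πr² = 10.36 m².
T⁴ = 1086/(0.46·5.67×10⁻⁸·10.36) = 4.017×10⁹ K⁴.

T ≈ 252 K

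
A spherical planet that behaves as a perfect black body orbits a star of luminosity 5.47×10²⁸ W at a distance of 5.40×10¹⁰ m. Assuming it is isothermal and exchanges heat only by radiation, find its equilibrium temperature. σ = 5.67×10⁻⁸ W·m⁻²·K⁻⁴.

T ≈ 1600 K

First find the stellar flux at distance d: S = L/(4πd²) = 5.47×10²⁸/(4π·(5.40×10¹⁰)²) = 1.493×10⁶ W/m².
For an isothermal sphere, absorbed (1−a)S·πr² = emitted σ·4πr²·T⁴, so T⁴ = (1−a)S/(4σ).
T⁴ = 1.00·1.493×10⁶/(4·5.67×10⁻⁸) = 6.582×10¹² K⁴.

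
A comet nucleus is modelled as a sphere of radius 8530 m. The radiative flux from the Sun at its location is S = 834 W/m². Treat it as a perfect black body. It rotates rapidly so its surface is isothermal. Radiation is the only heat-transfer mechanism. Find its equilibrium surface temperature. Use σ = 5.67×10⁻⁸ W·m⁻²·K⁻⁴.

At equilibrium, absorbed power = emitted power.
Absorbing cross-section = πr² = 2.286×10⁸ m²; emitting surface = 4πr² = 9.143×10⁸ m² (ratio 4).
S·A_cross = εσ·A_surf·T⁴  ⇒  T⁴ = S/(4σ).
T⁴ = 1.00·834/(4·5.67×10⁻⁸) = 3.677×10⁹ K⁴.
T = (3.677×10⁹)^(1/4).

T ≈ 246 K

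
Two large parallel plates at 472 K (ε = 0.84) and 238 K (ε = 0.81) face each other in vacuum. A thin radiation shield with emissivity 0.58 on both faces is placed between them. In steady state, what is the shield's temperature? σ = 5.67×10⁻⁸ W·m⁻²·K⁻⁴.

T_s ≈ 404 K

In steady state the net flux on the hot side equals that on the cold side.
σ(T₁⁴−T_s⁴)/D₁ = σ(T_s⁴−T₂⁴)/D₂, with D₁ = 1/ε₁+1/ε_s−1 = 1.915, D₂ = 1/ε_s+1/ε₂−1 = 1.959.
Solve for T_s⁴: T_s⁴ = (D₂·T₁⁴ + D₁·T₂⁴)/(D₁+D₂) = 2.668×10¹⁰ K⁴.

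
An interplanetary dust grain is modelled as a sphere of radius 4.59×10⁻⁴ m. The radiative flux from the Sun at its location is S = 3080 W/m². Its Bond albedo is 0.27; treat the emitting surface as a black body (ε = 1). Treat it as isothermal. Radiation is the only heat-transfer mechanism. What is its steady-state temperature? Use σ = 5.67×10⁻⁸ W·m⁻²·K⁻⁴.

At equilibrium, absorbed power = emitted power.
Absorbing cross-section = πr² = 6.619×10⁻⁷ m²; emitting surface = 4πr² = 2.647×10⁻⁶ m² (ratio 4).
(1−a)S·A_cross = εσ·A_surf·T⁴  ⇒  T⁴ = (1−a)S/(4σ).
T⁴ = 0.730·3080/(4·5.67×10⁻⁸) = 9.914×10⁹ K⁴.
T = (9.914×10⁹)^(1/4).

T ≈ 316 K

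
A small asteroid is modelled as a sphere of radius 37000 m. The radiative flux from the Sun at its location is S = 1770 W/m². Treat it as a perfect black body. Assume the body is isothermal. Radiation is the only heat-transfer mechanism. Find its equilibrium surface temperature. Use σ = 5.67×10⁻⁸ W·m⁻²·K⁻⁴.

At equilibrium, absorbed power = emitted power.
Absorbing cross-section = πr² = 4.301×10⁹ m²; emitting surface = 4πr² = 1.720×10¹⁰ m² (ratio 4).
S·A_cross = εσ·A_surf·T⁴  ⇒  T⁴ = S/(4σ).
T⁴ = 1.00·1770/(4·5.67×10⁻⁸) = 7.804×10⁹ K⁴.
T = (7.804×10⁹)^(1/4).

T ≈ 297 K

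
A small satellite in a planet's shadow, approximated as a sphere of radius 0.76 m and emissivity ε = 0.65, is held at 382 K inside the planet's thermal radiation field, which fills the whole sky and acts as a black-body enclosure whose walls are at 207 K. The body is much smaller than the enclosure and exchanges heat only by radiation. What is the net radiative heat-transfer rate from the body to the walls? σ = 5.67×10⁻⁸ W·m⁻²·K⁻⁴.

For a small grey body in a large enclosure: P_net = εσA(T_body⁴ − T_wall⁴).
A = 4πr² = 7.258 m²; T_body⁴ − T_wall⁴ = 2.129×10¹⁰ − 1.836×10⁹ = 1.946×10¹⁰ K⁴.
|P_net| = 0.65·5.67×10⁻⁸·7.258·1.946×10¹⁰.

P_net ≈ 5210 W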